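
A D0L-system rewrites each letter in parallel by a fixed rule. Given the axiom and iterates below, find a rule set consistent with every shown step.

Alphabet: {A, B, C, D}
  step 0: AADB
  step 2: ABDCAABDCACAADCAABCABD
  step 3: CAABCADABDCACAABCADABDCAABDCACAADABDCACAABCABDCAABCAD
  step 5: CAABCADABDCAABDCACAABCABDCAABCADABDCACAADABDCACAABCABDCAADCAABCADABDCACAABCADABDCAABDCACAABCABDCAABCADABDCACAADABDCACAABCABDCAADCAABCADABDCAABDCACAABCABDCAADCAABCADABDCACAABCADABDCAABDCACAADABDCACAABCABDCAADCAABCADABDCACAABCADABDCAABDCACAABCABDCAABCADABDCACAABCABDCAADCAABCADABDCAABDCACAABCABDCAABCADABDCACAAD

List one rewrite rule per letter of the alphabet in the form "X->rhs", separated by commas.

A->CA, B->ABC, C->ABD, D->AD

  step 2 ⇒ step 3: ABDCAABDCACAADCAABCABD ⇒ CA·ABC·AD·ABD·CA·CA·ABC·AD·ABD·CA·ABD·CA·CA·AD·ABD·CA·CA·ABC·ABD·CA·ABC·AD
    A ↦ CA
    B ↦ ABC
    C ↦ ABD
    D ↦ AD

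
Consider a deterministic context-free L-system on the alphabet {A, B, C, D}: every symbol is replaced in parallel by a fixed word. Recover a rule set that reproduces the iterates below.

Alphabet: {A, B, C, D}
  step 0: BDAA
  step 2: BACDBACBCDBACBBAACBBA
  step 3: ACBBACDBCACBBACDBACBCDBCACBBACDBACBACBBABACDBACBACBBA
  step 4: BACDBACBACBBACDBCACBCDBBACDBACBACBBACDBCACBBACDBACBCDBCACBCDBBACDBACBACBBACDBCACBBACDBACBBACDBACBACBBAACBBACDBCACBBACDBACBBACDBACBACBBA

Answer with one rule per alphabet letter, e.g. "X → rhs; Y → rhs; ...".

  step 3 ⇒ step 4: ACBBACDBCACBBACDBACBCDBCACBBACDBACBACBBABACDBACBACBBA ⇒ BA·CDB·ACB·ACB·BA·CDB·C·ACB·CDB·BA·CDB·ACB·ACB·BA·CDB·C·ACB·BA·CDB·ACB·CDB·C·ACB·CDB·BA·CDB·ACB·ACB·BA·CDB·C·ACB·BA·CDB·ACB·BA·CDB·ACB·ACB·BA·ACB·BA·CDB·C·ACB·BA·CDB·ACB·BA·CDB·ACB·ACB·BA
    A ↦ BA
    B ↦ ACB
    C ↦ CDB
    D ↦ C

A->BA, B->ACB, C->CDB, D->C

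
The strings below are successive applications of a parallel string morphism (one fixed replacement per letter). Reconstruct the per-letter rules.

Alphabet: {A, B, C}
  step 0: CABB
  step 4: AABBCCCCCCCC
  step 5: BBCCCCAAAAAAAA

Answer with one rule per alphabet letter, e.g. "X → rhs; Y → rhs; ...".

  step 4 ⇒ step 5: AABBCCCCCCCC ⇒ B·B·CC·CC·A·A·A·A·A·A·A·A
    A ↦ B
    B ↦ CC
    C ↦ A

A->B, B->CC, C->A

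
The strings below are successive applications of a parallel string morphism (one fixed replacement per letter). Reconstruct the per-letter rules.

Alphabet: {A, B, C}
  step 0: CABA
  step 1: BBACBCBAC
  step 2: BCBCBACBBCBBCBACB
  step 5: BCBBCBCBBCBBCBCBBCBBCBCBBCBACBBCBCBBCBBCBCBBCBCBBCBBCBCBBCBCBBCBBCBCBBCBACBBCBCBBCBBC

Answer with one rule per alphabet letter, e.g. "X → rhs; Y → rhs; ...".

  step 1 ⇒ step 2: BBACBCBAC ⇒ BC·BC·BAC·B·BC·B·BC·BAC·B
    A ↦ BAC
    B ↦ BC
    C ↦ B

A->BAC, B->BC, C->B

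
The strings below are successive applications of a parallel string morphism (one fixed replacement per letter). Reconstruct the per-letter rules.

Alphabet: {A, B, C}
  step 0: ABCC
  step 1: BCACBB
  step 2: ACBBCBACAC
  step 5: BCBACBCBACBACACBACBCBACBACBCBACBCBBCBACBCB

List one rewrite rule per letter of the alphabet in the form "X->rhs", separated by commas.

  step 1 ⇒ step 2: BCACBB ⇒ AC·B·BC·B·AC·AC
    A ↦ BC
    B ↦ AC
    C ↦ B

A->BC, B->AC, C->B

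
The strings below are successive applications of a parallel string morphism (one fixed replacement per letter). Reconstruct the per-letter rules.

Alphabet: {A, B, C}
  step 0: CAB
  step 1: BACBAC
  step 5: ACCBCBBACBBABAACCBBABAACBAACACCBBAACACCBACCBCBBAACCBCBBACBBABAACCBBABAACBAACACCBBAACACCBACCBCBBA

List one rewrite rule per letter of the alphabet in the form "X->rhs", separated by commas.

  step 0 ⇒ step 1: CAB ⇒ BA·CB·AC
    A ↦ CB
    B ↦ AC
    C ↦ BA

A->CB, B->AC, C->BA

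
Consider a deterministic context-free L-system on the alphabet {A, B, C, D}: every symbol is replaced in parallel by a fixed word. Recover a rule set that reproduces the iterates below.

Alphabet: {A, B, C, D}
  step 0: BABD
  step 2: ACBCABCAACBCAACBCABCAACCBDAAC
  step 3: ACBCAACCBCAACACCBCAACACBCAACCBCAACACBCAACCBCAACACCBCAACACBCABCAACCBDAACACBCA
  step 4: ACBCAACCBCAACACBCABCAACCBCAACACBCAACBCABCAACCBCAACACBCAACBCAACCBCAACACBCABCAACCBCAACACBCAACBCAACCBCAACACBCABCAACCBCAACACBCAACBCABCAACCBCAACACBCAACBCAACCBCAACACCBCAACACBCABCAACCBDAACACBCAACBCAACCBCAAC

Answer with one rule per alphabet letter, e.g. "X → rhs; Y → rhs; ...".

  step 3 ⇒ step 4: ACBCAACCBCAACACCBCAACACBCAACCBCAACACBCAACCBCAACACCBCAACACBCABCAACCBDAACACBCA ⇒ AC·BCA·ACC·BCA·AC·AC·BCA·BCA·ACC·BCA·AC·AC·BCA·AC·BCA·BCA·ACC·BCA·AC·AC·BCA·AC·BCA·ACC·BCA·AC·AC·BCA·BCA·ACC·BCA·AC·AC·BCA·AC·BCA·ACC·BCA·AC·AC·BCA·BCA·ACC·BCA·AC·AC·BCA·AC·BCA·BCA·ACC·BCA·AC·AC·BCA·AC·BCA·ACC·BCA·AC·ACC·BCA·AC·AC·BCA·BCA·ACC·BDA·AC·AC·BCA·AC·BCA·ACC·BCA·AC
    A ↦ AC
    B ↦ ACC
    C ↦ BCA
    D ↦ BDA

A->AC, B->ACC, C->BCA, D->BDA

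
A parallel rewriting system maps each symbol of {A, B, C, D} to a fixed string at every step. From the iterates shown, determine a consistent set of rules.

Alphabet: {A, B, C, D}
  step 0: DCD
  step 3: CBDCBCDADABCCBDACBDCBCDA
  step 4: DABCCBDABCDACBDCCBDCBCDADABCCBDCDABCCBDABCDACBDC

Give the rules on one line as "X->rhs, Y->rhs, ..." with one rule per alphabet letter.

A->DC, B->BC, C->DA, D->CB

  step 3 ⇒ step 4: CBDCBCDADABCCBDACBDCBCDA ⇒ DA·BC·CB·DA·BC·DA·CB·DC·CB·DC·BC·DA·DA·BC·CB·DC·DA·BC·CB·DA·BC·DA·CB·DC
    A ↦ DC
    B ↦ BC
    C ↦ DA
    D ↦ CB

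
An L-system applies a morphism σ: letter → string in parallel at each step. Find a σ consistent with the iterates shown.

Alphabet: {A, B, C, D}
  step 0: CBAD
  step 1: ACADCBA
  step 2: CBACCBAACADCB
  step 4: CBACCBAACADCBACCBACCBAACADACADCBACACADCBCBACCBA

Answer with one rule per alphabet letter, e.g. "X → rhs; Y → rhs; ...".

A->CB, B->AD, C->AC, D->A

  step 1 ⇒ step 2: ACADCBA ⇒ CB·AC·CB·A·AC·AD·CB
    A ↦ CB
    B ↦ AD
    C ↦ AC
    D ↦ A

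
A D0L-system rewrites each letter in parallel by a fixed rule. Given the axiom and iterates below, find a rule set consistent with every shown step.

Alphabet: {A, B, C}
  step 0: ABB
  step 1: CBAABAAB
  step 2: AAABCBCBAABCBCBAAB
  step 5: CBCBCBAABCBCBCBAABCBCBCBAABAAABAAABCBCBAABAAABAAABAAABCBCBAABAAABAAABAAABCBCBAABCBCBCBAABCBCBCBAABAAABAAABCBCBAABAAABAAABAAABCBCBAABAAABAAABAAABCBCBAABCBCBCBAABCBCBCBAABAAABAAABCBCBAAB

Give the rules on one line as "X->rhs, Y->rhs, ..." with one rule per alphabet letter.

  step 1 ⇒ step 2: CBAABAAB ⇒ A·AAB·CB·CB·AAB·CB·CB·AAB
    A ↦ CB
    B ↦ AAB
    C ↦ A

A->CB, B->AAB, C->A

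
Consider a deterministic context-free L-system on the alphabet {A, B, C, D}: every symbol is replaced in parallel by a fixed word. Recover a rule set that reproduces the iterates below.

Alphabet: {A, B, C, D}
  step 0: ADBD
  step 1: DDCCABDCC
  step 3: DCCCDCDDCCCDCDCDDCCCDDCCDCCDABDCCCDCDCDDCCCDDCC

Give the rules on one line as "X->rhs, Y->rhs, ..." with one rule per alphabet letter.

  step 0 ⇒ step 1: ADBD ⇒ D·DCC·AB·DCC
    A ↦ D
    B ↦ AB
    D ↦ DCC
    C ↦ CD  (constrained at step 1)

A->D, B->AB, C->CD, D->DCC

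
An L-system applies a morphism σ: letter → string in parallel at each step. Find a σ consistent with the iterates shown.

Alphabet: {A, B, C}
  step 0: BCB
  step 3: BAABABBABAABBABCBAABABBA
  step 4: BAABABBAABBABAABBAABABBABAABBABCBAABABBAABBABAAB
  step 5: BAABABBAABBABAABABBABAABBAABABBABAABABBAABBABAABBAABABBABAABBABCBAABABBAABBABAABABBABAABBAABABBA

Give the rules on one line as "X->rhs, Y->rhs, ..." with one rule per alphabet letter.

  step 4 ⇒ step 5: BAABABBAABBABAABBAABABBABAABBABCBAABABBAABBABAAB ⇒ BA·AB·AB·BA·AB·BA·BA·AB·AB·BA·BA·AB·BA·AB·AB·BA·BA·AB·AB·BA·AB·BA·BA·AB·BA·AB·AB·BA·BA·AB·BA·BC·BA·AB·AB·BA·AB·BA·BA·AB·AB·BA·BA·AB·BA·AB·AB·BA
    A ↦ AB
    B ↦ BA
    C ↦ BC

A->AB, B->BA, C->BC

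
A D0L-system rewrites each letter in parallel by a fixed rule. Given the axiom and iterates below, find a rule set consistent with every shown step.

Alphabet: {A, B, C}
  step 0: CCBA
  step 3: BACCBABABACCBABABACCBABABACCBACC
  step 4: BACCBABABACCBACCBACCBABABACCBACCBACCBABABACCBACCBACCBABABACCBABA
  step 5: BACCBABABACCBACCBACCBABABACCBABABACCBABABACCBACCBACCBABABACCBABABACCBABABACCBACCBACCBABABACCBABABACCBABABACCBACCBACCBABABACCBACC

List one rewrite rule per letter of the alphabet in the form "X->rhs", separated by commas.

A->CC, B->BA, C->BA

  step 4 ⇒ step 5: BACCBABABACCBACCBACCBABABACCBACCBACCBABABACCBACCBACCBABABACCBABA ⇒ BA·CC·BA·BA·BA·CC·BA·CC·BA·CC·BA·BA·BA·CC·BA·BA·BA·CC·BA·BA·BA·CC·BA·CC·BA·CC·BA·BA·BA·CC·BA·BA·BA·CC·BA·BA·BA·CC·BA·CC·BA·CC·BA·BA·BA·CC·BA·BA·BA·CC·BA·BA·BA·CC·BA·CC·BA·CC·BA·BA·BA·CC·BA·CC
    A ↦ CC
    B ↦ BA
    C ↦ BA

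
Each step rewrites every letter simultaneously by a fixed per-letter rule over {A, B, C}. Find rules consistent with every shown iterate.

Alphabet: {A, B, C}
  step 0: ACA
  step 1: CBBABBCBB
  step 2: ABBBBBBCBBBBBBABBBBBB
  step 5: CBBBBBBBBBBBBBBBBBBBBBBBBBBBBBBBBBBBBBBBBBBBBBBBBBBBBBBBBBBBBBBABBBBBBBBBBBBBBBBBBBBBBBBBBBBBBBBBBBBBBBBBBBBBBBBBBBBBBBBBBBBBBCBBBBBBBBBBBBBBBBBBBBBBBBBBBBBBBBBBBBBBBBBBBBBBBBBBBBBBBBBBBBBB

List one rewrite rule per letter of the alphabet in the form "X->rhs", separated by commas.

  step 1 ⇒ step 2: CBBABBCBB ⇒ ABB·BB·BB·CBB·BB·BB·ABB·BB·BB
    A ↦ CBB
    B ↦ BB
    C ↦ ABB

A->CBB, B->BB, C->ABB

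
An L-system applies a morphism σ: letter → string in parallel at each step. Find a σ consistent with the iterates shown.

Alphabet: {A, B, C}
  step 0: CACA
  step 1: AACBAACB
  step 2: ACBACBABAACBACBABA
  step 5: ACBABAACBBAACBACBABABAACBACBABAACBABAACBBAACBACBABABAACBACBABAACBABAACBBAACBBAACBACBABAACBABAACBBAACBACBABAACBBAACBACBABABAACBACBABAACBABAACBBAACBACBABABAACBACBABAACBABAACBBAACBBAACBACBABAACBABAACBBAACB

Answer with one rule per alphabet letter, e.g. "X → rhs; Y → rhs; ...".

  step 1 ⇒ step 2: AACBAACB ⇒ ACB·ACB·A·BA·ACB·ACB·A·BA
    A ↦ ACB
    B ↦ BA
    C ↦ A

A->ACB, B->BA, C->A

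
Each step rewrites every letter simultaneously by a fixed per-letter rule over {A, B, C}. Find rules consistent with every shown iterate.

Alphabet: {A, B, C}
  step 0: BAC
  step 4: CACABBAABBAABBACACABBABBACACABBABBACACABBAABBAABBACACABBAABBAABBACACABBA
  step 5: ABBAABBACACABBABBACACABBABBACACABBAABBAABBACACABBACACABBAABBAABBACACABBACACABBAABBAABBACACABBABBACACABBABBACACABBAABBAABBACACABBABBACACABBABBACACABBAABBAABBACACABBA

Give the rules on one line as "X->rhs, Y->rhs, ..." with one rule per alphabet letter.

A->BBA, B->CA, C->A

  step 4 ⇒ step 5: CACABBAABBAABBACACABBABBACACABBABBACACABBAABBAABBACACABBAABBAABBACACABBA ⇒ A·BBA·A·BBA·CA·CA·BBA·BBA·CA·CA·BBA·BBA·CA·CA·BBA·A·BBA·A·BBA·CA·CA·BBA·CA·CA·BBA·A·BBA·A·BBA·CA·CA·BBA·CA·CA·BBA·A·BBA·A·BBA·CA·CA·BBA·BBA·CA·CA·BBA·BBA·CA·CA·BBA·A·BBA·A·BBA·CA·CA·BBA·BBA·CA·CA·BBA·BBA·CA·CA·BBA·A·BBA·A·BBA·CA·CA·BBA
    A ↦ BBA
    B ↦ CA
    C ↦ A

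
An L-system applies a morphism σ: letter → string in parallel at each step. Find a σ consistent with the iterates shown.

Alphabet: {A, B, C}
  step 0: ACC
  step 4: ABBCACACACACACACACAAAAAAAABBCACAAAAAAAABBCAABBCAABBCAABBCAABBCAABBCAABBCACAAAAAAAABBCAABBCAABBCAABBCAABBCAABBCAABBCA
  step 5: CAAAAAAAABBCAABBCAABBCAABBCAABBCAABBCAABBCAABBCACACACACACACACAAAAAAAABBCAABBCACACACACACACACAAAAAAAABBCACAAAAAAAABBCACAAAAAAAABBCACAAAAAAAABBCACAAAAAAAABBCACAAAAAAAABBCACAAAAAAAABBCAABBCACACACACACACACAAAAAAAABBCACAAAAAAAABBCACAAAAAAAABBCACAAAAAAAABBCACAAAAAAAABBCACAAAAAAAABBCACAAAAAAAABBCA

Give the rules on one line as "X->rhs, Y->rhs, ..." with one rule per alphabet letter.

  step 4 ⇒ step 5: ABBCACACACACACACACAAAAAAAABBCACAAAAAAAABBCAABBCAABBCAABBCAABBCAABBCAABBCACAAAAAAAABBCAABBCAABBCAABBCAABBCAABBCAABBCA ⇒ CA·AAA·AAA·ABB·CA·ABB·CA·ABB·CA·ABB·CA·ABB·CA·ABB·CA·ABB·CA·ABB·CA·CA·CA·CA·CA·CA·CA·CA·AAA·AAA·ABB·CA·ABB·CA·CA·CA·CA·CA·CA·CA·CA·AAA·AAA·ABB·CA·CA·AAA·AAA·ABB·CA·CA·AAA·AAA·ABB·CA·CA·AAA·AAA·ABB·CA·CA·AAA·AAA·ABB·CA·CA·AAA·AAA·ABB·CA·CA·AAA·AAA·ABB·CA·ABB·CA·CA·CA·CA·CA·CA·CA·CA·AAA·AAA·ABB·CA·CA·AAA·AAA·ABB·CA·CA·AAA·AAA·ABB·CA·CA·AAA·AAA·ABB·CA·CA·AAA·AAA·ABB·CA·CA·AAA·AAA·ABB·CA·CA·AAA·AAA·ABB·CA
    A ↦ CA
    B ↦ AAA
    C ↦ ABB

A->CA, B->AAA, C->ABB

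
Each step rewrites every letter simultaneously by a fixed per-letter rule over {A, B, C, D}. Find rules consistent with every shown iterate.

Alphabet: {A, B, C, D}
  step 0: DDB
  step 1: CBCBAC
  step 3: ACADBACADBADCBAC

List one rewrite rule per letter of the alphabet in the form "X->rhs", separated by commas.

  step 0 ⇒ step 1: DDB ⇒ CB·CB·AC
    B ↦ AC
    D ↦ CB
    A ↦ AD  (constrained at step 1)
    C ↦ B  (constrained at step 1)

A->AD, B->AC, C->B, D->CB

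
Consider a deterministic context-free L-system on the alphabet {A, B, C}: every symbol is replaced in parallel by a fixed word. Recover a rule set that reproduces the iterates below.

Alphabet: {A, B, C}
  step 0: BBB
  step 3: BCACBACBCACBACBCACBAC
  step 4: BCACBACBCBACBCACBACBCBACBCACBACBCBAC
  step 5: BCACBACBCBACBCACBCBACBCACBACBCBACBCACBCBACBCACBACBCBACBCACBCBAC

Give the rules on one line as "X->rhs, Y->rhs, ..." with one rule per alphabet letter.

A->B, B->BC, C->AC

  step 4 ⇒ step 5: BCACBACBCBACBCACBACBCBACBCACBACBCBAC ⇒ BC·AC·B·AC·BC·B·AC·BC·AC·BC·B·AC·BC·AC·B·AC·BC·B·AC·BC·AC·BC·B·AC·BC·AC·B·AC·BC·B·AC·BC·AC·BC·B·AC
    A ↦ B
    B ↦ BC
    C ↦ AC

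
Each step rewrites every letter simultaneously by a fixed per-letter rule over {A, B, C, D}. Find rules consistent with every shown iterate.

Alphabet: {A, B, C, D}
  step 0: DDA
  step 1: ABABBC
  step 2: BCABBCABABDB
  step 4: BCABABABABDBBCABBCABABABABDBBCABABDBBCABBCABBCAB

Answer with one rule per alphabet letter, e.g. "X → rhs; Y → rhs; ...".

A->BC, B->AB, C->DB, D->AB

  step 1 ⇒ step 2: ABABBC ⇒ BC·AB·BC·AB·AB·DB
    A ↦ BC
    B ↦ AB
    C ↦ DB
  step 0 ⇒ step 1: DDA ⇒ AB·AB·BC
    D ↦ AB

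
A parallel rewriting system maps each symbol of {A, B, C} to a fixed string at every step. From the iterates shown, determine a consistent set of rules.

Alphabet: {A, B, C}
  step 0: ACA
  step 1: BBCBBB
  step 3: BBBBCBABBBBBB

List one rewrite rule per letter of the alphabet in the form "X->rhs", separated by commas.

A->BB, B->A, C->CB

  step 0 ⇒ step 1: ACA ⇒ BB·CB·BB
    A ↦ BB
    C ↦ CB
    B ↦ A  (constrained at step 1)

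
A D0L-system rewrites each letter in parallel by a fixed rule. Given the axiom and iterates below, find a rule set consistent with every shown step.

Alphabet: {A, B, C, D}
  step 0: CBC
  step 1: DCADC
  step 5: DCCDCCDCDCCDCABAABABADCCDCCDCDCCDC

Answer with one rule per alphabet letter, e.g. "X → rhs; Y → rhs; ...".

A->AB, B->A, C->DC, D->C

  step 0 ⇒ step 1: CBC ⇒ DC·A·DC
    B ↦ A
    C ↦ DC
    A ↦ AB  (constrained at step 1)
    D ↦ C  (constrained at step 1)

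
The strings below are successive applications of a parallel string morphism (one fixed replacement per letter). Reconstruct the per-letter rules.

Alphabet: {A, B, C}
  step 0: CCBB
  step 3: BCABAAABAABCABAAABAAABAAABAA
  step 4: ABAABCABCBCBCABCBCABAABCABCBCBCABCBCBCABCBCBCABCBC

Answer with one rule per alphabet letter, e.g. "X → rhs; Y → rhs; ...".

A->BC, B->A, C->BAA

  step 3 ⇒ step 4: BCABAAABAABCABAAABAAABAAABAA ⇒ A·BAA·BC·A·BC·BC·BC·A·BC·BC·A·BAA·BC·A·BC·BC·BC·A·BC·BC·BC·A·BC·BC·BC·A·BC·BC
    A ↦ BC
    B ↦ A
    C ↦ BAA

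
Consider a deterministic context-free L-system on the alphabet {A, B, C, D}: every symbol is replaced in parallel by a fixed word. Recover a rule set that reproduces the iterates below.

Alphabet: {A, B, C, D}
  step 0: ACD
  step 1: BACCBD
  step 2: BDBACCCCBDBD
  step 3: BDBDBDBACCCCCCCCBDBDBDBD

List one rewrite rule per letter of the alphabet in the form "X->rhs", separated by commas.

A->BA, B->BD, C->CC, D->BD

  step 2 ⇒ step 3: BDBACCCCBDBD ⇒ BD·BD·BD·BA·CC·CC·CC·CC·BD·BD·BD·BD
    A ↦ BA
    B ↦ BD
    C ↦ CC
    D ↦ BD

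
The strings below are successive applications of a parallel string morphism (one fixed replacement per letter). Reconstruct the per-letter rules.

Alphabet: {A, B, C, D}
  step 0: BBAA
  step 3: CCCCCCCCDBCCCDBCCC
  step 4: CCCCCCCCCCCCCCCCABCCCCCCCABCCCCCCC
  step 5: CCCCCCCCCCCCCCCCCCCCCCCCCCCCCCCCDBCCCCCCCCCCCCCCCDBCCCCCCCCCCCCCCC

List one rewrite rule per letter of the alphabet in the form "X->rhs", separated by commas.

A->DB, B->C, C->CC, D->AB

  step 4 ⇒ step 5: CCCCCCCCCCCCCCCCABCCCCCCCABCCCCCCC ⇒ CC·CC·CC·CC·CC·CC·CC·CC·CC·CC·CC·CC·CC·CC·CC·CC·DB·C·CC·CC·CC·CC·CC·CC·CC·DB·C·CC·CC·CC·CC·CC·CC·CC
    A ↦ DB
    B ↦ C
    C ↦ CC
  step 3 ⇒ step 4: CCCCCCCCDBCCCDBCCC ⇒ CC·CC·CC·CC·CC·CC·CC·CC·AB·C·CC·CC·CC·AB·C·CC·CC·CC
    D ↦ AB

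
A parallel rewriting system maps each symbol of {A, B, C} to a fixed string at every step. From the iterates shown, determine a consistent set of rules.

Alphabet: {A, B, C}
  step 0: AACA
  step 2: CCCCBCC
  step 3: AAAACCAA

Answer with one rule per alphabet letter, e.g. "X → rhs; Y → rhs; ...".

  step 2 ⇒ step 3: CCCCBCC ⇒ A·A·A·A·CC·A·A
    B ↦ CC
    C ↦ A
    A ↦ B  (constrained at step 0)

A->B, B->CC, C->A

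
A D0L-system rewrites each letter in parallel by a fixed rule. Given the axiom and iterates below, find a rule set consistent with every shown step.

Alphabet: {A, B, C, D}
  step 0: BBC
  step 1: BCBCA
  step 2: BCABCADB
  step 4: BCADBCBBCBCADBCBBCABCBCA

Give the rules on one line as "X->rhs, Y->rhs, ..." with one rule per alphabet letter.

A->DB, B->BC, C->A, D->CB

  step 1 ⇒ step 2: BCBCA ⇒ BC·A·BC·A·DB
    A ↦ DB
    B ↦ BC
    C ↦ A
    D ↦ CB  (constrained at step 2)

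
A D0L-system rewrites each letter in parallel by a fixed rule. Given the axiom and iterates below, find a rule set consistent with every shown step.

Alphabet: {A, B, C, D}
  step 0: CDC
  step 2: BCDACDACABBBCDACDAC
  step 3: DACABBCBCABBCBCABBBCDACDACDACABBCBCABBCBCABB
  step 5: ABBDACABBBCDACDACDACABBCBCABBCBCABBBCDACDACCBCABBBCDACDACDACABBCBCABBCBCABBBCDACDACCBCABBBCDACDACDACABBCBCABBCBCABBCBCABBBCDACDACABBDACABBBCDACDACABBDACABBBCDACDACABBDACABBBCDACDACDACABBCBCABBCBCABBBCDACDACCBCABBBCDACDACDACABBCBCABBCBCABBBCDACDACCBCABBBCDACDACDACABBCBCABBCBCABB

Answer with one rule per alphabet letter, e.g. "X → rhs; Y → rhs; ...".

  step 2 ⇒ step 3: BCDACDACABBBCDACDAC ⇒ DAC·ABB·C·BC·ABB·C·BC·ABB·BC·DAC·DAC·DAC·ABB·C·BC·ABB·C·BC·ABB
    A ↦ BC
    B ↦ DAC
    C ↦ ABB
    D ↦ C

A->BC, B->DAC, C->ABB, D->C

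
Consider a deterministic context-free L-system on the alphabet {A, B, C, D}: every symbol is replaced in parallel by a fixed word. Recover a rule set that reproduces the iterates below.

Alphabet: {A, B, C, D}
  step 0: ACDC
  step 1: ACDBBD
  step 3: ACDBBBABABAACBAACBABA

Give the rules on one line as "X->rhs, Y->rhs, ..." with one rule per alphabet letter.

A->AC, B->BA, C->D, D->BB

  step 0 ⇒ step 1: ACDC ⇒ AC·D·BB·D
    A ↦ AC
    C ↦ D
    D ↦ BB
    B ↦ BA  (constrained at step 1)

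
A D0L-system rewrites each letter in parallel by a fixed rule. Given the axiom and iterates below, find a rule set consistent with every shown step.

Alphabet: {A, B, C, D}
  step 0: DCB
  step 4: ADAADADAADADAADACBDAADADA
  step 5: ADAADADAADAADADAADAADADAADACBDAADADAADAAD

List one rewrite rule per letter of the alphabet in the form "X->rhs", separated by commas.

  step 4 ⇒ step 5: ADAADADAADADAADACBDAADADA ⇒ AD·A·AD·AD·A·AD·A·AD·AD·A·AD·A·AD·AD·A·AD·AC·BD·A·AD·AD·A·AD·A·AD
    A ↦ AD
    B ↦ BD
    C ↦ AC
    D ↦ A

A->AD, B->BD, C->AC, D->A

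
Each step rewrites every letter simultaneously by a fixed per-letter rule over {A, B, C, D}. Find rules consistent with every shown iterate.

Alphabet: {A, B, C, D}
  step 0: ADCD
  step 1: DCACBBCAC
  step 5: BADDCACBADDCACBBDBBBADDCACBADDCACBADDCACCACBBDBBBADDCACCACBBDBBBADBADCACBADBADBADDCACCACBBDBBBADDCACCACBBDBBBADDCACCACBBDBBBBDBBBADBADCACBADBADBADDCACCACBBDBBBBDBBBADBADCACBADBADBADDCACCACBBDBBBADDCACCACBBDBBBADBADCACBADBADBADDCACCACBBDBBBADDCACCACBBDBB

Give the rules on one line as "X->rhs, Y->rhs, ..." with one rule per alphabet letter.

  step 0 ⇒ step 1: ADCD ⇒ D·CAC·BB·CAC
    A ↦ D
    C ↦ BB
    D ↦ CAC
    B ↦ BAD  (constrained at step 1)

A->D, B->BAD, C->BB, D->CAC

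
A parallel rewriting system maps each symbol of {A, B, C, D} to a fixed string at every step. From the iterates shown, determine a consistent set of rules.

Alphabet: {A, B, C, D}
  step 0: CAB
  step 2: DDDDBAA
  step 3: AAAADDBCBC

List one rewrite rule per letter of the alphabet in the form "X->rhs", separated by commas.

A->BC, B->DD, C->B, D->A

  step 2 ⇒ step 3: DDDDBAA ⇒ A·A·A·A·DD·BC·BC
    A ↦ BC
    B ↦ DD
    D ↦ A
    C ↦ B  (constrained at step 0)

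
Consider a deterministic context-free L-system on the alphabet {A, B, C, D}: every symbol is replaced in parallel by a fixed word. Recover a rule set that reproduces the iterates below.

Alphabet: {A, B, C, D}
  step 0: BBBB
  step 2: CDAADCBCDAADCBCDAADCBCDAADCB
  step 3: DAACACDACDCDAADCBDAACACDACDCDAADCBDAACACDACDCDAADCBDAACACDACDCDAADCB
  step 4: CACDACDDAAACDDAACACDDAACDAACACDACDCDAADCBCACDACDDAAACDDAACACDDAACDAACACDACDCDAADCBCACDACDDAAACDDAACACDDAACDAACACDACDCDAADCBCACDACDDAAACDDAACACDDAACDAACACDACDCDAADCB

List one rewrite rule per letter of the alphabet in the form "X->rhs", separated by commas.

  step 3 ⇒ step 4: DAACACDACDCDAADCBDAACACDACDCDAADCBDAACACDACDCDAADCBDAACACDACDCDAADCB ⇒ C·ACD·ACD·DAA·ACD·DAA·C·ACD·DAA·C·DAA·C·ACD·ACD·C·DAA·DCB·C·ACD·ACD·DAA·ACD·DAA·C·ACD·DAA·C·DAA·C·ACD·ACD·C·DAA·DCB·C·ACD·ACD·DAA·ACD·DAA·C·ACD·DAA·C·DAA·C·ACD·ACD·C·DAA·DCB·C·ACD·ACD·DAA·ACD·DAA·C·ACD·DAA·C·DAA·C·ACD·ACD·C·DAA·DCB
    A ↦ ACD
    B ↦ DCB
    C ↦ DAA
    D ↦ C

A->ACD, B->DCB, C->DAA, D->C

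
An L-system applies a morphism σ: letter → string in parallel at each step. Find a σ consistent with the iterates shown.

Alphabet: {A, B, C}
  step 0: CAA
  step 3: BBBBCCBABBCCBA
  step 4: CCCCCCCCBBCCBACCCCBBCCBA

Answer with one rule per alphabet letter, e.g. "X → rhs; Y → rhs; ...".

A->BA, B->CC, C->B

  step 3 ⇒ step 4: BBBBCCBABBCCBA ⇒ CC·CC·CC·CC·B·B·CC·BA·CC·CC·B·B·CC·BA
    A ↦ BA
    B ↦ CC
    C ↦ B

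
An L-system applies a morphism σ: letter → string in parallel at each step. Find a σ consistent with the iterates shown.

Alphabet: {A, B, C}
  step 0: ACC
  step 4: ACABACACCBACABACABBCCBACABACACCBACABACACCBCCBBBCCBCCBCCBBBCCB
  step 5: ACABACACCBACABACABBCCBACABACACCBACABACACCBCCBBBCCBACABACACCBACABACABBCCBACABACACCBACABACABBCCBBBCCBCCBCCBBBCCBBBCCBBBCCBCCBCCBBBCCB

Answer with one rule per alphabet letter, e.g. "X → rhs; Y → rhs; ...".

  step 4 ⇒ step 5: ACABACACCBACABACABBCCBACABACACCBACABACACCBCCBBBCCBCCBCCBBBCCB ⇒ ACA·B·ACA·CCB·ACA·B·ACA·B·B·CCB·ACA·B·ACA·CCB·ACA·B·ACA·CCB·CCB·B·B·CCB·ACA·B·ACA·CCB·ACA·B·ACA·B·B·CCB·ACA·B·ACA·CCB·ACA·B·ACA·B·B·CCB·B·B·CCB·CCB·CCB·B·B·CCB·B·B·CCB·B·B·CCB·CCB·CCB·B·B·CCB
    A ↦ ACA
    B ↦ CCB
    C ↦ B

A->ACA, B->CCB, C->B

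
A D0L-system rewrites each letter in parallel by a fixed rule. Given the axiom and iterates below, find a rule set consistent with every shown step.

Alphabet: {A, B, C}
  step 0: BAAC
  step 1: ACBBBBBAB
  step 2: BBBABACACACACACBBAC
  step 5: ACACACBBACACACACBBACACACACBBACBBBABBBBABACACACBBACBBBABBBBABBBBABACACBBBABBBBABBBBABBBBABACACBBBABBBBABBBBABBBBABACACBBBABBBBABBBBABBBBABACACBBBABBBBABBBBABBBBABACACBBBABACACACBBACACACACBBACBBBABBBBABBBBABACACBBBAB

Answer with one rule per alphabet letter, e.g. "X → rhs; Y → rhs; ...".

A->BB, B->AC, C->BAB

  step 1 ⇒ step 2: ACBBBBBAB ⇒ BB·BAB·AC·AC·AC·AC·AC·BB·AC
    A ↦ BB
    B ↦ AC
    C ↦ BAB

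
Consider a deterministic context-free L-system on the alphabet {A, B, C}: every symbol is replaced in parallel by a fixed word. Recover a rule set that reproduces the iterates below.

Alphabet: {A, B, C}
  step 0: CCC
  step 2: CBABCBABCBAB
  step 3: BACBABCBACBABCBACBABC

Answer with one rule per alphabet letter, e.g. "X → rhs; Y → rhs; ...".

  step 2 ⇒ step 3: CBABCBABCBAB ⇒ BA·C·BAB·C·BA·C·BAB·C·BA·C·BAB·C
    A ↦ BAB
    B ↦ C
    C ↦ BA

A->BAB, B->C, C->BA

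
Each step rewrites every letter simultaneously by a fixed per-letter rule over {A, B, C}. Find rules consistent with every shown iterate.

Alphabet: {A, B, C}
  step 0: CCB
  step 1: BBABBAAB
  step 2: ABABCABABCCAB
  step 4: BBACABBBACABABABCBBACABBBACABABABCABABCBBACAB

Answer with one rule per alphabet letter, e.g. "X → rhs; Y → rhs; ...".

  step 1 ⇒ step 2: BBABBAAB ⇒ AB·AB·C·AB·AB·C·C·AB
    A ↦ C
    B ↦ AB
  step 0 ⇒ step 1: CCB ⇒ BBA·BBA·AB
    C ↦ BBA

A->C, B->AB, C->BBA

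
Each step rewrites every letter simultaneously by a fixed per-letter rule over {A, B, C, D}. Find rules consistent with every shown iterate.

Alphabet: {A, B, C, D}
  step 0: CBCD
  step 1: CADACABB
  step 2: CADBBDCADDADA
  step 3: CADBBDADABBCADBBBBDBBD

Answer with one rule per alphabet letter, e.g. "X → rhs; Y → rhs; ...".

A->D, B->DA, C->CA, D->BB

  step 2 ⇒ step 3: CADBBDCADDADA ⇒ CA·D·BB·DA·DA·BB·CA·D·BB·BB·D·BB·D
    A ↦ D
    B ↦ DA
    C ↦ CA
    D ↦ BB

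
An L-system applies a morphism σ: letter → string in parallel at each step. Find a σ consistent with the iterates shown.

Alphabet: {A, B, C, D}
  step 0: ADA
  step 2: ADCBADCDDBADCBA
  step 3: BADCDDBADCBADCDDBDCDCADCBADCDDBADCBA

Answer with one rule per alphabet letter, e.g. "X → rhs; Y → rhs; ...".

  step 2 ⇒ step 3: ADCBADCDDBADCBA ⇒ BA·DC·DDB·ADC·BA·DC·DDB·DC·DC·ADC·BA·DC·DDB·ADC·BA
    A ↦ BA
    B ↦ ADC
    C ↦ DDB
    D ↦ DC

A->BA, B->ADC, C->DDB, D->DC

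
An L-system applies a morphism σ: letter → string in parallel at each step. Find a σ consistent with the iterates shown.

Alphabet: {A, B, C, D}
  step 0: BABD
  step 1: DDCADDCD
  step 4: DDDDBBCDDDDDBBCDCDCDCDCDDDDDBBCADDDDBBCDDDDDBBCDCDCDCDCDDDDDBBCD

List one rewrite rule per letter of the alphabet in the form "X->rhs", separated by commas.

  step 0 ⇒ step 1: BABD ⇒ DD·CA·DD·CD
    A ↦ CA
    B ↦ DD
    D ↦ CD
    C ↦ BB  (constrained at step 1)

A->CA, B->DD, C->BB, D->CD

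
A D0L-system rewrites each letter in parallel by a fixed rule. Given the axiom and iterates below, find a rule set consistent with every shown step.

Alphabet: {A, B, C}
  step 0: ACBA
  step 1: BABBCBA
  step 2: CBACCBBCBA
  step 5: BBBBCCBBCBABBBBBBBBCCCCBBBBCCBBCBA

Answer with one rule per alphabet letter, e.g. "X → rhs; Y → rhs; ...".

A->BA, B->C, C->BB

  step 1 ⇒ step 2: BABBCBA ⇒ C·BA·C·C·BB·C·BA
    A ↦ BA
    B ↦ C
    C ↦ BB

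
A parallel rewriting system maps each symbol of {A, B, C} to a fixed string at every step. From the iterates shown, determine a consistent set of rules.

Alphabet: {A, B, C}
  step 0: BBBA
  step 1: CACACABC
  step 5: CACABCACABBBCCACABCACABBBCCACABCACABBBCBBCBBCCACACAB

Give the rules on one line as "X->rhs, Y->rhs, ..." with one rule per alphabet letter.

  step 0 ⇒ step 1: BBBA ⇒ CA·CA·CA·BC
    A ↦ BC
    B ↦ CA
    C ↦ B  (constrained at step 1)

A->BC, B->CA, C->B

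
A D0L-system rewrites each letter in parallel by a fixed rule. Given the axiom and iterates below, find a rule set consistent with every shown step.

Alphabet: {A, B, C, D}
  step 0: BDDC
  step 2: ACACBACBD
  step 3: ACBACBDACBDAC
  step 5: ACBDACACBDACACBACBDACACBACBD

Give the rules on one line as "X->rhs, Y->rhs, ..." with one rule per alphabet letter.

A->AC, B->D, C->B, D->AC

  step 2 ⇒ step 3: ACACBACBD ⇒ AC·B·AC·B·D·AC·B·D·AC
    A ↦ AC
    B ↦ D
    C ↦ B
    D ↦ AC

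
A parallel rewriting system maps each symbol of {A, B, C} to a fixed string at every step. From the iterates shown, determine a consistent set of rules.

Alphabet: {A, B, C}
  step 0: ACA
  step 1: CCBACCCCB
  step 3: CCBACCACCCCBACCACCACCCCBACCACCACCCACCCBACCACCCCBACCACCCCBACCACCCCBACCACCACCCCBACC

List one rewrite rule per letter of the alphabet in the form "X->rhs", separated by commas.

A->CCB, B->CAC, C->ACC

  step 0 ⇒ step 1: ACA ⇒ CCB·ACC·CCB
    A ↦ CCB
    C ↦ ACC
    B ↦ CAC  (constrained at step 1)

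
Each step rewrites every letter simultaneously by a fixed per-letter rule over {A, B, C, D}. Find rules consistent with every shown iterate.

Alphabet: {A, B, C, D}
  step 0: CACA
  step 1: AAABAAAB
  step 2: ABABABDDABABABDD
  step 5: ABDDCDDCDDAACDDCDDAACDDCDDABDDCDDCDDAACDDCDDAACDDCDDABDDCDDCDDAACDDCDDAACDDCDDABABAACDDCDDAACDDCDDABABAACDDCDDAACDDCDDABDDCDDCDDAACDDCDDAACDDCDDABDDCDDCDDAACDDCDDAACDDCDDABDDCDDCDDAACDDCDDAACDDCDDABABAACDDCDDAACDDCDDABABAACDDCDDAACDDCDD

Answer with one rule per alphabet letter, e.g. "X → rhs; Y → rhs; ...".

A->AB, B->DD, C->AA, D->CDD

  step 1 ⇒ step 2: AAABAAAB ⇒ AB·AB·AB·DD·AB·AB·AB·DD
    A ↦ AB
    B ↦ DD
  step 0 ⇒ step 1: CACA ⇒ AA·AB·AA·AB
    C ↦ AA
    D ↦ CDD  (constrained at step 2)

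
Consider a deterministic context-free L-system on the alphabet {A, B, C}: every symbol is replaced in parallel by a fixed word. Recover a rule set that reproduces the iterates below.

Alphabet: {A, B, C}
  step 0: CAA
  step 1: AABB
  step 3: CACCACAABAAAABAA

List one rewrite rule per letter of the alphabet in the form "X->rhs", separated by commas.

A->B, B->CAC, C->AA

  step 0 ⇒ step 1: CAA ⇒ AA·B·B
    A ↦ B
    C ↦ AA
    B ↦ CAC  (constrained at step 1)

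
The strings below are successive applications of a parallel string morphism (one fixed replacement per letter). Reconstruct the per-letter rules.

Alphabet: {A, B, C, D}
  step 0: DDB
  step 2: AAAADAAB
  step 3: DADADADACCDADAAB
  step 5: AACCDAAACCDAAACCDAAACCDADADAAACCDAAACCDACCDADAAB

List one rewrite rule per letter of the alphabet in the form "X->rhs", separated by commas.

  step 2 ⇒ step 3: AAAADAAB ⇒ DA·DA·DA·DA·CC·DA·DA·AB
    A ↦ DA
    B ↦ AB
    D ↦ CC
    C ↦ A  (constrained at step 3)

A->DA, B->AB, C->A, D->CC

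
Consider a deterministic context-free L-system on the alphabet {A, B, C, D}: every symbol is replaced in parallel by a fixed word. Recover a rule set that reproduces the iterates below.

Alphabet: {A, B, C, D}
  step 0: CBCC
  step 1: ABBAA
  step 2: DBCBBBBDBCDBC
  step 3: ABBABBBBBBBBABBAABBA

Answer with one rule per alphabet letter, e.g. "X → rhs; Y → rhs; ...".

  step 2 ⇒ step 3: DBCBBBBDBCDBC ⇒ A·BB·A·BB·BB·BB·BB·A·BB·A·A·BB·A
    B ↦ BB
    C ↦ A
    D ↦ A
  step 1 ⇒ step 2: ABBAA ⇒ DBC·BB·BB·DBC·DBC
    A ↦ DBC

A->DBC, B->BB, C->A, D->A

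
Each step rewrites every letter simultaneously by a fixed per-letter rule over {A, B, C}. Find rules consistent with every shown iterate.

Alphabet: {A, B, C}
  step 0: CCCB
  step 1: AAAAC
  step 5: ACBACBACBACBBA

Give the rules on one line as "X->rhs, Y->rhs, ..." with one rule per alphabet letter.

A->B, B->AC, C->A

  step 0 ⇒ step 1: CCCB ⇒ A·A·A·AC
    B ↦ AC
    C ↦ A
    A ↦ B  (constrained at step 1)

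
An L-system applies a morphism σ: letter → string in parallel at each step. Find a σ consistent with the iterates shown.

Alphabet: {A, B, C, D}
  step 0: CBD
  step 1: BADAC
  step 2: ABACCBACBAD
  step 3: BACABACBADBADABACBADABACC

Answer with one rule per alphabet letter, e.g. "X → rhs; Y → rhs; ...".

A->BAC, B->A, C->BAD, D->C

  step 2 ⇒ step 3: ABACCBACBAD ⇒ BAC·A·BAC·BAD·BAD·A·BAC·BAD·A·BAC·C
    A ↦ BAC
    B ↦ A
    C ↦ BAD
    D ↦ C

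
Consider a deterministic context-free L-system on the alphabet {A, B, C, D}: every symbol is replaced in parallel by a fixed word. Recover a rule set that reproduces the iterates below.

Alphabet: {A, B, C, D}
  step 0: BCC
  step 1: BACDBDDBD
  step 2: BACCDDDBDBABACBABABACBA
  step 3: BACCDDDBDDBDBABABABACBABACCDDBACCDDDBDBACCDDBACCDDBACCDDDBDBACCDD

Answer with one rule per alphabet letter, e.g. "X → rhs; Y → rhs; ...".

A->CDD, B->BAC, C->DBD, D->BA

  step 2 ⇒ step 3: BACCDDDBDBABACBABABACBA ⇒ BAC·CDD·DBD·DBD·BA·BA·BA·BAC·BA·BAC·CDD·BAC·CDD·DBD·BAC·CDD·BAC·CDD·BAC·CDD·DBD·BAC·CDD
    A ↦ CDD
    B ↦ BAC
    C ↦ DBD
    D ↦ BA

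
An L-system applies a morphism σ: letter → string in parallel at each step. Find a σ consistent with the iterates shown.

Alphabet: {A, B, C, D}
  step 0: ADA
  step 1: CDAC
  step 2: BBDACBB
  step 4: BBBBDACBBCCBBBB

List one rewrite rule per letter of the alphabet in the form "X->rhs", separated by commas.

A->C, B->C, C->BB, D->DA

  step 1 ⇒ step 2: CDAC ⇒ BB·DA·C·BB
    A ↦ C
    C ↦ BB
    D ↦ DA
    B ↦ C  (constrained at step 2)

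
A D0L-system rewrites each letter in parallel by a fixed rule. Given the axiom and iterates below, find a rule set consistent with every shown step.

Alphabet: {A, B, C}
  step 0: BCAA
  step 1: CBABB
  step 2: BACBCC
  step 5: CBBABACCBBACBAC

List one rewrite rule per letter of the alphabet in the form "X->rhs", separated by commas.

  step 1 ⇒ step 2: CBABB ⇒ BA·C·B·C·C
    A ↦ B
    B ↦ C
    C ↦ BA

A->B, B->C, C->BA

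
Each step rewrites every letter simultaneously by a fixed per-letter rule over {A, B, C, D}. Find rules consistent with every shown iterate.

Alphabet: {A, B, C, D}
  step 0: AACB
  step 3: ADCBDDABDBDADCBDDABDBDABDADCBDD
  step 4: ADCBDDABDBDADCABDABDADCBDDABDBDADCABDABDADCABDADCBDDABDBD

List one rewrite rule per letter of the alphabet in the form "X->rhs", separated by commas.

A->ADC, B->A, C->D, D->BD

  step 3 ⇒ step 4: ADCBDDABDBDADCBDDABDBDABDADCBDD ⇒ ADC·BD·D·A·BD·BD·ADC·A·BD·A·BD·ADC·BD·D·A·BD·BD·ADC·A·BD·A·BD·ADC·A·BD·ADC·BD·D·A·BD·BD
    A ↦ ADC
    B ↦ A
    C ↦ D
    D ↦ BD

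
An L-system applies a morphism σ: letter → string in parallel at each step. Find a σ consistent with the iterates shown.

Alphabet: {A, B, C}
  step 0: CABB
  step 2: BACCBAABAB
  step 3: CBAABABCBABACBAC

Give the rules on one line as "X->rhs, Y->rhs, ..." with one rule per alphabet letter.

  step 2 ⇒ step 3: BACCBAABAB ⇒ C·BA·AB·AB·C·BA·BA·C·BA·C
    A ↦ BA
    B ↦ C
    C ↦ AB

A->BA, B->C, C->AB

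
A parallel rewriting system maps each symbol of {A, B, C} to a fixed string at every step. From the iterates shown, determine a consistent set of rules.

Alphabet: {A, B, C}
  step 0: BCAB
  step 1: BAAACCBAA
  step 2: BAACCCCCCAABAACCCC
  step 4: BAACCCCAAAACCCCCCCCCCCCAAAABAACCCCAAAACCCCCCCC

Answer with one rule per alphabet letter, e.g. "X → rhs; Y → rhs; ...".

A->CC, B->BAA, C->A

  step 1 ⇒ step 2: BAAACCBAA ⇒ BAA·CC·CC·CC·A·A·BAA·CC·CC
    A ↦ CC
    B ↦ BAA
    C ↦ A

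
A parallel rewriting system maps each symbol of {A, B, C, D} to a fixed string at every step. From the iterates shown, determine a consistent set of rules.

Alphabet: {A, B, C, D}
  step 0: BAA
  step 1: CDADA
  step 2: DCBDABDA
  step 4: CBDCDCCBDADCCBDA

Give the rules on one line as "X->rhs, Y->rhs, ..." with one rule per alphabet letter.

A->DA, B->C, C->DC, D->B

  step 1 ⇒ step 2: CDADA ⇒ DC·B·DA·B·DA
    A ↦ DA
    C ↦ DC
    D ↦ B
  step 0 ⇒ step 1: BAA ⇒ C·DA·DA
    B ↦ C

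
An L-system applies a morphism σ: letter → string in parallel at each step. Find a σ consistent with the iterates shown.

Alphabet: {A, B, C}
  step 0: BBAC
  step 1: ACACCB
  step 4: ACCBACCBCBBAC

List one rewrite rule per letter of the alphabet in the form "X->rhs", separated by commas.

  step 0 ⇒ step 1: BBAC ⇒ AC·AC·C·B
    A ↦ C
    B ↦ AC
    C ↦ B

A->C, B->AC, C->B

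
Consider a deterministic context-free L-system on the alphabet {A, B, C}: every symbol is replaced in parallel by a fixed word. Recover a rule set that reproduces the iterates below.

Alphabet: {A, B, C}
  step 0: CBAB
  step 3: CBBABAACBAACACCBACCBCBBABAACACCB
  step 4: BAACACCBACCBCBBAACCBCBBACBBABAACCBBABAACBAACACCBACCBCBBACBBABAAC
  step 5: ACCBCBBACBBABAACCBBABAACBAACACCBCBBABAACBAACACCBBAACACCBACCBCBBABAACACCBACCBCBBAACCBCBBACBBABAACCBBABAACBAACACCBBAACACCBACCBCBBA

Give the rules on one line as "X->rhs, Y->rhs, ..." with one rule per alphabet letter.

  step 4 ⇒ step 5: BAACACCBACCBCBBAACCBCBBACBBABAACCBBABAACBAACACCBACCBCBBACBBABAAC ⇒ AC·CB·CB·BA·CB·BA·BA·AC·CB·BA·BA·AC·BA·AC·AC·CB·CB·BA·BA·AC·BA·AC·AC·CB·BA·AC·AC·CB·AC·CB·CB·BA·BA·AC·AC·CB·AC·CB·CB·BA·AC·CB·CB·BA·CB·BA·BA·AC·CB·BA·BA·AC·BA·AC·AC·CB·BA·AC·AC·CB·AC·CB·CB·BA
    A ↦ CB
    B ↦ AC
    C ↦ BA

A->CB, B->AC, C->BA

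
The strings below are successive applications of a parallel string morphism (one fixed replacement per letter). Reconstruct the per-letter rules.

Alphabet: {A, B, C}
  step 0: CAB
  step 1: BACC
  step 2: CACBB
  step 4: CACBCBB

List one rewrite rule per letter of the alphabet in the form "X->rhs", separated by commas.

A->AC, B->C, C->B

  step 1 ⇒ step 2: BACC ⇒ C·AC·B·B
    A ↦ AC
    B ↦ C
    C ↦ B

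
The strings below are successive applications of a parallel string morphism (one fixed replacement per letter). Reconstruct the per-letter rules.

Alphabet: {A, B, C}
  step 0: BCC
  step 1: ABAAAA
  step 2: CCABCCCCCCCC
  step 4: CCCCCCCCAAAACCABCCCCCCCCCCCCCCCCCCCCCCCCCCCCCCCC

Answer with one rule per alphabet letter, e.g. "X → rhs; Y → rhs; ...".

  step 1 ⇒ step 2: ABAAAA ⇒ CC·AB·CC·CC·CC·CC
    A ↦ CC
    B ↦ AB
  step 0 ⇒ step 1: BCC ⇒ AB·AA·AA
    C ↦ AA

A->CC, B->AB, C->AA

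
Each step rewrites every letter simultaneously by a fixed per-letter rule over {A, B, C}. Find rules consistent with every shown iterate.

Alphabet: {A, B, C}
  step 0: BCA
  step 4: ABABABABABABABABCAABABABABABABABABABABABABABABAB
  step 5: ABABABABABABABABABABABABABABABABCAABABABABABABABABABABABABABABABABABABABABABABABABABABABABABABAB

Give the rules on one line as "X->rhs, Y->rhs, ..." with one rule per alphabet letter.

  step 4 ⇒ step 5: ABABABABABABABABCAABABABABABABABABABABABABABABAB ⇒ AB·AB·AB·AB·AB·AB·AB·AB·AB·AB·AB·AB·AB·AB·AB·AB·CA·AB·AB·AB·AB·AB·AB·AB·AB·AB·AB·AB·AB·AB·AB·AB·AB·AB·AB·AB·AB·AB·AB·AB·AB·AB·AB·AB·AB·AB·AB·AB
    A ↦ AB
    B ↦ AB
    C ↦ CA

A->AB, B->AB, C->CA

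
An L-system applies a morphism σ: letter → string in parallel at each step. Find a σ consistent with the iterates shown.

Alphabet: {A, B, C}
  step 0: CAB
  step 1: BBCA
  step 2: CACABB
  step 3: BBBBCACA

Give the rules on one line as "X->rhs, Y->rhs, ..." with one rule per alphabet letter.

  step 2 ⇒ step 3: CACABB ⇒ B·B·B·B·CA·CA
    A ↦ B
    B ↦ CA
    C ↦ B

A->B, B->CA, C->B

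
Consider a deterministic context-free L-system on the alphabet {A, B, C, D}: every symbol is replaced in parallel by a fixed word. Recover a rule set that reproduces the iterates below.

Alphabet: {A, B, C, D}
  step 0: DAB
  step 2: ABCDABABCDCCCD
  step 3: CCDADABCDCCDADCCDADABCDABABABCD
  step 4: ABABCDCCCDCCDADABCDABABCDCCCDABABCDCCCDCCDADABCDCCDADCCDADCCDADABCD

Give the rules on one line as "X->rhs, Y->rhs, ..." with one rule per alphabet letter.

  step 3 ⇒ step 4: CCDADABCDCCDADCCDADABCDABABABCD ⇒ AB·AB·CD·CC·CD·CC·DAD·AB·CD·AB·AB·CD·CC·CD·AB·AB·CD·CC·CD·CC·DAD·AB·CD·CC·DAD·CC·DAD·CC·DAD·AB·CD
    A ↦ CC
    B ↦ DAD
    C ↦ AB
    D ↦ CD

A->CC, B->DAD, C->AB, D->CD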